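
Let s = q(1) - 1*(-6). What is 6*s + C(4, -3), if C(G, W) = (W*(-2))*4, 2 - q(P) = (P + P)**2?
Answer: 48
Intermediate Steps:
q(P) = 2 - 4*P**2 (q(P) = 2 - (P + P)**2 = 2 - (2*P)**2 = 2 - 4*P**2)
s = 4 (s = (2 - 4*1**2) - 1*(-6) = (2 - 4*1) + 6 = (2 - 4) + 6 = -2 + 6 = 4)
C(G, W) = -8*W (C(G, W) = -2*W*4 = -8*W)
6*s + C(4, -3) = 6*4 - 8*(-3) = 24 + 24 = 48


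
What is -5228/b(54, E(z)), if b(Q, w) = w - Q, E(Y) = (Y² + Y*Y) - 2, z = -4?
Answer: 1307/6 ≈ 217.83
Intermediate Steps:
E(Y) = -2 + 2*Y² (E(Y) = (Y² + Y²) - 2 = 2*Y² - 2 = -2 + 2*Y²)
-5228/b(54, E(z)) = -5228/((-2 + 2*(-4)²) - 1*54) = -5228/((-2 + 2*16) - 54) = -5228/((-2 + 32) - 54) = -5228/(30 - 54) = -5228/(-24) = -5228*(-1/24) = 1307/6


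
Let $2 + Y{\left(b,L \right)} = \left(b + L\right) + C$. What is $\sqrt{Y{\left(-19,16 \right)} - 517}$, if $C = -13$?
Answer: $i \sqrt{535} \approx 23.13 i$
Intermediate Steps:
$Y{\left(b,L \right)} = -15 + L + b$ ($Y{\left(b,L \right)} = -2 - \left(13 - L - b\right) = -2 + \left(-13 + L + b\right) = -15 + L + b$)
$\sqrt{Y{\left(-19,16 \right)} - 517} = \sqrt{\left(-15 + 16 - 19\right) - 517} = \sqrt{-18 - 517} = \sqrt{-535} = i \sqrt{535}$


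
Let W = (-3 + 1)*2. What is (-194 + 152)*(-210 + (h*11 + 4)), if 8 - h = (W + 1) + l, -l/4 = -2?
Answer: 7266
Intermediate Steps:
l = 8 (l = -4*(-2) = 8)
W = -4 (W = -2*2 = -4)
h = 3 (h = 8 - ((-4 + 1) + 8) = 8 - (-3 + 8) = 8 - 1*5 = 8 - 5 = 3)
(-194 + 152)*(-210 + (h*11 + 4)) = (-194 + 152)*(-210 + (3*11 + 4)) = -42*(-210 + (33 + 4)) = -42*(-210 + 37) = -42*(-173) = 7266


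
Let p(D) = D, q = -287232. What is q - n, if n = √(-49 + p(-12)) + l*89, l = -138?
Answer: -274950 - I*√61 ≈ -2.7495e+5 - 7.8102*I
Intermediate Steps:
n = -12282 + I*√61 (n = √(-49 - 12) - 138*89 = √(-61) - 12282 = I*√61 - 12282 = -12282 + I*√61 ≈ -12282.0 + 7.8102*I)
q - n = -287232 - (-12282 + I*√61) = -287232 + (12282 - I*√61) = -274950 - I*√61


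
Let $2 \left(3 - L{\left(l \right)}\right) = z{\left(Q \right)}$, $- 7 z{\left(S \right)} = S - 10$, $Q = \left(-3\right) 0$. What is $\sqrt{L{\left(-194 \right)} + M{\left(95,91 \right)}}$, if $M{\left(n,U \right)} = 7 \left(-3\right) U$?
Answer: $\frac{i \sqrt{93527}}{7} \approx 43.689 i$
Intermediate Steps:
$Q = 0$
$z{\left(S \right)} = \frac{10}{7} - \frac{S}{7}$ ($z{\left(S \right)} = - \frac{S - 10}{7} = - \frac{-10 + S}{7} = \frac{10}{7} - \frac{S}{7}$)
$L{\left(l \right)} = \frac{16}{7}$ ($L{\left(l \right)} = 3 - \frac{\frac{10}{7} - 0}{2} = 3 - \frac{\frac{10}{7} + 0}{2} = 3 - \frac{5}{7} = \frac{16}{7}$)
$M{\left(n,U \right)} = - 21 U$
$\sqrt{L{\left(-194 \right)} + M{\left(95,91 \right)}} = \sqrt{\frac{16}{7} - 1911} = \sqrt{- \frac{13361}{7}} = \frac{i \sqrt{93527}}{7}$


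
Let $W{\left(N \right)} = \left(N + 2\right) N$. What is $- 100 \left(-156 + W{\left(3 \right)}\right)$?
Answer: $14100$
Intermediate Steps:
$W{\left(N \right)} = N \left(2 + N\right)$ ($W{\left(N \right)} = \left(2 + N\right) N = N \left(2 + N\right)$)
$- 100 \left(-156 + W{\left(3 \right)}\right) = - 100 \left(-156 + 3 \left(2 + 3\right)\right) = - 100 \left(-156 + 3 \cdot 5\right) = - 100 \left(-156 + 15\right) = \left(-100\right) \left(-141\right) = 14100$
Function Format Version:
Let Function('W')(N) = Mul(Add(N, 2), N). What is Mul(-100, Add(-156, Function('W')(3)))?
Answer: 14100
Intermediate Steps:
Function('W')(N) = Mul(N, Add(2, N)) (Function('W')(N) = Mul(Add(2, N), N) = Mul(N, Add(2, N)))
Mul(-100, Add(-156, Function('W')(3))) = Mul(-100, Add(-156, Mul(3, Add(2, 3)))) = Mul(-100, Add(-156, Mul(3, 5))) = Mul(-100, Add(-156, 15)) = Mul(-100, -141) = 14100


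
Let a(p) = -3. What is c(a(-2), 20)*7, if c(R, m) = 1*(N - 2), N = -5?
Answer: -49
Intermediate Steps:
c(R, m) = -7 (c(R, m) = 1*(-5 - 2) = 1*(-7) = -7)
c(a(-2), 20)*7 = -7*7 = -49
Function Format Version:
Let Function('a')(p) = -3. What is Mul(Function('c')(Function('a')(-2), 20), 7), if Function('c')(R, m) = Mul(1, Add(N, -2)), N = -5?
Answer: -49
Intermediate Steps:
Function('c')(R, m) = -7 (Function('c')(R, m) = Mul(1, Add(-5, -2)) = Mul(1, -7) = -7)
Mul(Function('c')(Function('a')(-2), 20), 7) = Mul(-7, 7) = -49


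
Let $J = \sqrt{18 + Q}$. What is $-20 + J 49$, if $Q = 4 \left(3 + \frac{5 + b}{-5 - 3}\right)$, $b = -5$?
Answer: $-20 + 49 \sqrt{30} \approx 248.38$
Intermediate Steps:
$Q = 12$ ($Q = 4 \left(3 + \frac{5 - 5}{-5 - 3}\right) = 4 \left(3 + \frac{0}{-8}\right) = 4 \left(3 + 0 \left(- \frac{1}{8}\right)\right) = 4 \left(3 + 0\right) = 4 \cdot 3 = 12$)
$J = \sqrt{30}$ ($J = \sqrt{18 + 12} = \sqrt{30} \approx 5.4772$)
$-20 + J 49 = -20 + \sqrt{30} \cdot 49 = -20 + 49 \sqrt{30}$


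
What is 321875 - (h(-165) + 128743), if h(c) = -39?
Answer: 193171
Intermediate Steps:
321875 - (h(-165) + 128743) = 321875 - (-39 + 128743) = 321875 - 1*128704 = 321875 - 128704 = 193171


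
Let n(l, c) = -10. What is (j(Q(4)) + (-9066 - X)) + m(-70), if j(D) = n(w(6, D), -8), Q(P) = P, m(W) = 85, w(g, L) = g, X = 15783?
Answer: -24774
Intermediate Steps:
j(D) = -10
(j(Q(4)) + (-9066 - X)) + m(-70) = (-10 + (-9066 - 1*15783)) + 85 = (-10 + (-9066 - 15783)) + 85 = (-10 - 24849) + 85 = -24859 + 85 = -24774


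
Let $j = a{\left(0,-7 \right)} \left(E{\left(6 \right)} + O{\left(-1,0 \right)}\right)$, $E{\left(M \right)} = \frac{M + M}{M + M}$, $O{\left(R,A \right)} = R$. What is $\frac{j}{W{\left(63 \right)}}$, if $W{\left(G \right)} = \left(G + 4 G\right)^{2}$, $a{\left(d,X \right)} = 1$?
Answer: $0$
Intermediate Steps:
$W{\left(G \right)} = 25 G^{2}$ ($W{\left(G \right)} = \left(5 G\right)^{2} = 25 G^{2}$)
$E{\left(M \right)} = 1$ ($E{\left(M \right)} = \frac{2 M}{2 M} = 2 M \frac{1}{2 M} = 1$)
$j = 0$ ($j = 1 \left(1 - 1\right) = 1 \cdot 0 = 0$)
$\frac{j}{W{\left(63 \right)}} = \frac{0}{25 \cdot 63^{2}} = \frac{0}{25 \cdot 3969} = \frac{0}{99225} = 0 \cdot \frac{1}{99225} = 0$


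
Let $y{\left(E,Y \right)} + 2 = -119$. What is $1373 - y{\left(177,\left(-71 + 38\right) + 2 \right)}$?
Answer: $1494$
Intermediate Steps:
$y{\left(E,Y \right)} = -121$ ($y{\left(E,Y \right)} = -2 - 119 = -121$)
$1373 - y{\left(177,\left(-71 + 38\right) + 2 \right)} = 1373 - -121 = 1373 + 121 = 1494$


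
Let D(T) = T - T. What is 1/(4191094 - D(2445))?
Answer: 1/4191094 ≈ 2.3860e-7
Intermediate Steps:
D(T) = 0
1/(4191094 - D(2445)) = 1/(4191094 - 1*0) = 1/(4191094 + 0) = 1/4191094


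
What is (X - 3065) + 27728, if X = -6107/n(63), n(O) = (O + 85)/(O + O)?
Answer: 1440321/74 ≈ 19464.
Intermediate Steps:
n(O) = (85 + O)/(2*O) (n(O) = (85 + O)/((2*O)) = (85 + O)*(1/(2*O)) = (85 + O)/(2*O))
X = -384741/74 (X = -6107*126/(85 + 63) = -6107/((½)*(1/63)*148) = -6107/74/63 = -6107*63/74 = -384741/74 ≈ -5199.2)
(X - 3065) + 27728 = (-384741/74 - 3065) + 27728 = -611551/74 + 27728 = 1440321/74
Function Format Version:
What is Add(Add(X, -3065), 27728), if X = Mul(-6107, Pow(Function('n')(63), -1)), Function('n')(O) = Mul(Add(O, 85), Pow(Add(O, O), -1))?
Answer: Rational(1440321, 74) ≈ 19464.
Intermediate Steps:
Function('n')(O) = Mul(Rational(1, 2), Pow(O, -1), Add(85, O)) (Function('n')(O) = Mul(Add(85, O), Pow(Mul(2, O), -1)) = Mul(Add(85, O), Mul(Rational(1, 2), Pow(O, -1))) = Mul(Rational(1, 2), Pow(O, -1), Add(85, O)))
X = Rational(-384741, 74) (X = Mul(-6107, Pow(Mul(Rational(1, 2), Pow(63, -1), Add(85, 63)), -1)) = Mul(-6107, Pow(Mul(Rational(1, 2), Rational(1, 63), 148), -1)) = Mul(-6107, Pow(Rational(74, 63), -1)) = Mul(-6107, Rational(63, 74)) = Rational(-384741, 74) ≈ -5199.2)
Add(Add(X, -3065), 27728) = Add(Add(Rational(-384741, 74), -3065), 27728) = Add(Rational(-611551, 74), 27728) = Rational(1440321, 74)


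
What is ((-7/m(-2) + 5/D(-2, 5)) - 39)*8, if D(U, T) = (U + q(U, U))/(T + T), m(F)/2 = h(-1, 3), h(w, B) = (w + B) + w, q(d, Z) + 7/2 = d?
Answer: -1180/3 ≈ -393.33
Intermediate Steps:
q(d, Z) = -7/2 + d
h(w, B) = B + 2*w (h(w, B) = (B + w) + w = B + 2*w)
m(F) = 2 (m(F) = 2*(3 + 2*(-1)) = 2*(3 - 2) = 2*1 = 2)
D(U, T) = (-7/2 + 2*U)/(2*T) (D(U, T) = (U + (-7/2 + U))/(T + T) = (-7/2 + 2*U)/((2*T)) = (-7/2 + 2*U)*(1/(2*T)) = (-7/2 + 2*U)/(2*T))
((-7/m(-2) + 5/D(-2, 5)) - 39)*8 = ((-7/2 + 5/(((-7/4 - 2)/5))) - 39)*8 = ((-7*½ + 5/(((⅕)*(-15/4)))) - 39)*8 = ((-7/2 + 5/(-¾)) - 39)*8 = ((-7/2 + 5*(-4/3)) - 39)*8 = ((-7/2 - 20/3) - 39)*8 = (-61/6 - 39)*8 = -295/6*8 = -1180/3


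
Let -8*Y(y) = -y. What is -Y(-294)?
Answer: 147/4 ≈ 36.750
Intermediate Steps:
Y(y) = y/8 (Y(y) = -(-1)*y/8 = y/8)
-Y(-294) = -(-294)/8 = -1*(-147/4) = 147/4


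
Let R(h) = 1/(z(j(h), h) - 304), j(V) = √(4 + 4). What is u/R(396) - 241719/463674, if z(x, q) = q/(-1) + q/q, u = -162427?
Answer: 17547970113361/154558 ≈ 1.1354e+8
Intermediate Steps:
j(V) = 2*√2 (j(V) = √8 = 2*√2)
z(x, q) = 1 - q (z(x, q) = q*(-1) + 1 = -q + 1 = 1 - q)
R(h) = 1/(-303 - h) (R(h) = 1/((1 - h) - 304) = 1/(-303 - h))
u/R(396) - 241719/463674 = -162427/((-1/(303 + 396))) - 241719/463674 = -162427/((-1/699)) - 241719*1/463674 = -162427/((-1*1/699)) - 80573/154558 = -162427/(-1/699) - 80573/154558 = -162427*(-699) - 80573/154558 = 113536473 - 80573/154558 = 17547970113361/154558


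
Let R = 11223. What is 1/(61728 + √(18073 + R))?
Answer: 3858/238144793 - √1831/952579172 ≈ 1.6155e-5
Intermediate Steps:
1/(61728 + √(18073 + R)) = 1/(61728 + √(18073 + 11223)) = 1/(61728 + √29296) = 1/(61728 + 4*√1831)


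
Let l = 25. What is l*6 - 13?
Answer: 137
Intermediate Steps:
l*6 - 13 = 25*6 - 13 = 150 - 13 = 137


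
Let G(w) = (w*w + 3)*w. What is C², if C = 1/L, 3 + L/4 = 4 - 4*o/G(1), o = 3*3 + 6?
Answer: 1/3136 ≈ 0.00031888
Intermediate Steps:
G(w) = w*(3 + w²) (G(w) = (w² + 3)*w = (3 + w²)*w = w*(3 + w²))
o = 15 (o = 9 + 6 = 15)
L = -56 (L = -12 + 4*(4 - 60/(1*(3 + 1²))) = -12 + 4*(4 - 60/(1*(3 + 1))) = -12 + 4*(4 - 60/(1*4)) = -12 + 4*(4 - 60/4) = -12 + 4*(4 - 4*15/4) = -12 + 4*(4 - 15) = -12 + 4*(-11) = -12 - 44 = -56)
C = -1/56 (C = 1/(-56) = -1/56 ≈ -0.017857)
C² = (-1/56)² = 1/3136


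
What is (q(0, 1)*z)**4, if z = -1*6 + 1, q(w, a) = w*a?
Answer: 0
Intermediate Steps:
q(w, a) = a*w
z = -5 (z = -6 + 1 = -5)
(q(0, 1)*z)**4 = ((1*0)*(-5))**4 = (0*(-5))**4 = 0**4 = 0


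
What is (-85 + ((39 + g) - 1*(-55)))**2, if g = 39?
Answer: 2304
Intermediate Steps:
(-85 + ((39 + g) - 1*(-55)))**2 = (-85 + ((39 + 39) - 1*(-55)))**2 = (-85 + (78 + 55))**2 = (-85 + 133)**2 = 48**2 = 2304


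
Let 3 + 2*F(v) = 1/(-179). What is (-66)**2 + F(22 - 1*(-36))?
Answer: 779455/179 ≈ 4354.5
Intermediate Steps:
F(v) = -269/179 (F(v) = -3/2 + (1/2)/(-179) = -3/2 + (1/2)*(-1/179) = -3/2 - 1/358 = -269/179)
(-66)**2 + F(22 - 1*(-36)) = (-66)**2 - 269/179 = 4356 - 269/179 = 779455/179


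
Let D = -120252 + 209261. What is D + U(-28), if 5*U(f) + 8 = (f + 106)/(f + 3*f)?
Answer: 24922033/280 ≈ 89007.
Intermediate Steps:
D = 89009
U(f) = -8/5 + (106 + f)/(20*f) (U(f) = -8/5 + ((f + 106)/(f + 3*f))/5 = -8/5 + ((106 + f)/((4*f)))/5 = -8/5 + ((106 + f)*(1/(4*f)))/5 = -8/5 + ((106 + f)/(4*f))/5 = -8/5 + (106 + f)/(20*f))
D + U(-28) = 89009 + (1/20)*(106 - 31*(-28))/(-28) = 89009 + (1/20)*(-1/28)*(106 + 868) = 89009 + (1/20)*(-1/28)*974 = 89009 - 487/280 = 24922033/280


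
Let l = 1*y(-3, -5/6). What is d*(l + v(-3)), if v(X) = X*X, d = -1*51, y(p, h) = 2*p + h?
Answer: -221/2 ≈ -110.50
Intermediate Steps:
y(p, h) = h + 2*p
d = -51
l = -41/6 (l = 1*(-5/6 + 2*(-3)) = 1*(-5*⅙ - 6) = 1*(-⅚ - 6) = 1*(-41/6) = -41/6 ≈ -6.8333)
v(X) = X²
d*(l + v(-3)) = -51*(-41/6 + (-3)²) = -51*(-41/6 + 9) = -51*13/6 = -221/2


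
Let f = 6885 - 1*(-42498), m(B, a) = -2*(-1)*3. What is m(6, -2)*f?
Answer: 296298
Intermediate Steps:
m(B, a) = 6 (m(B, a) = 2*3 = 6)
f = 49383 (f = 6885 + 42498 = 49383)
m(6, -2)*f = 6*49383 = 296298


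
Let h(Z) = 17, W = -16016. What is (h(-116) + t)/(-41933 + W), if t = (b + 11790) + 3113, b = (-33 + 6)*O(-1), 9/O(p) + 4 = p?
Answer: -74843/289745 ≈ -0.25831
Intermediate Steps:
O(p) = 9/(-4 + p)
b = 243/5 (b = (-33 + 6)*(9/(-4 - 1)) = -243/(-5) = -243*(-1)/5 = -27*(-9/5) = 243/5 ≈ 48.600)
t = 74758/5 (t = (243/5 + 11790) + 3113 = 59193/5 + 3113 = 74758/5 ≈ 14952.)
(h(-116) + t)/(-41933 + W) = (17 + 74758/5)/(-41933 - 16016) = (74843/5)/(-57949) = (74843/5)*(-1/57949) = -74843/289745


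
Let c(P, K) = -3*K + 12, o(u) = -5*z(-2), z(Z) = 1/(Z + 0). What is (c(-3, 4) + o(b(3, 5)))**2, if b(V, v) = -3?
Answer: 25/4 ≈ 6.2500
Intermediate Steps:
z(Z) = 1/Z
o(u) = 5/2 (o(u) = -5/(-2) = -5*(-1/2) = 5/2)
c(P, K) = 12 - 3*K
(c(-3, 4) + o(b(3, 5)))**2 = ((12 - 3*4) + 5/2)**2 = ((12 - 12) + 5/2)**2 = (0 + 5/2)**2 = (5/2)**2 = 25/4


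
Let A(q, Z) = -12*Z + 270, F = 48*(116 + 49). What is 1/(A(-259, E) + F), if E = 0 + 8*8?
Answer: 1/7422 ≈ 0.00013473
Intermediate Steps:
E = 64 (E = 0 + 64 = 64)
F = 7920 (F = 48*165 = 7920)
A(q, Z) = 270 - 12*Z
1/(A(-259, E) + F) = 1/((270 - 12*64) + 7920) = 1/((270 - 768) + 7920) = 1/(-498 + 7920) = 1/7422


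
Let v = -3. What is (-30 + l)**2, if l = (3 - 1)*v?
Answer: 1296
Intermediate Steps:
l = -6 (l = (3 - 1)*(-3) = 2*(-3) = -6)
(-30 + l)**2 = (-30 - 6)**2 = (-36)**2 = 1296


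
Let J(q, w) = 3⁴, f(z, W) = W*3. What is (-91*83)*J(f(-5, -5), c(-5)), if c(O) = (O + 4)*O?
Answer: -611793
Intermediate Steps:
c(O) = O*(4 + O) (c(O) = (4 + O)*O = O*(4 + O))
f(z, W) = 3*W
J(q, w) = 81
(-91*83)*J(f(-5, -5), c(-5)) = -91*83*81 = -7553*81 = -611793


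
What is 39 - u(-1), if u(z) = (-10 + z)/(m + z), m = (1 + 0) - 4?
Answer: 145/4 ≈ 36.250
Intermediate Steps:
m = -3 (m = 1 - 4 = -3)
u(z) = (-10 + z)/(-3 + z)
39 - u(-1) = 39 - (-10 - 1)/(-3 - 1) = 39 - (-11)/(-4) = 39 - (-1)*(-11)/4 = 39 - 1*11/4 = 39 - 11/4 = 145/4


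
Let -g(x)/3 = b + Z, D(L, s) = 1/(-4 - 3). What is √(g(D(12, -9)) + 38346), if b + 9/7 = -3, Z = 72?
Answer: 10*√18690/7 ≈ 195.30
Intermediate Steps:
b = -30/7 (b = -9/7 - 3 = -30/7 ≈ -4.2857)
D(L, s) = -⅐ (D(L, s) = 1/(-7) = -⅐)
g(x) = -1422/7 (g(x) = -3*(-30/7 + 72) = -3*474/7 = -1422/7)
√(g(D(12, -9)) + 38346) = √(-1422/7 + 38346) = √(267000/7) = 10*√18690/7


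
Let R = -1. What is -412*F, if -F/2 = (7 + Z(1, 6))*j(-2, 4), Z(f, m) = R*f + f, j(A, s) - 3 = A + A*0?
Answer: 5768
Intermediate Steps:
j(A, s) = 3 + A (j(A, s) = 3 + (A + A*0) = 3 + (A + 0) = 3 + A)
Z(f, m) = 0 (Z(f, m) = -f + f = 0)
F = -14 (F = -2*(7 + 0)*(3 - 2) = -14 ≈ -14.000)
-412*F = -412*(-14) = 5768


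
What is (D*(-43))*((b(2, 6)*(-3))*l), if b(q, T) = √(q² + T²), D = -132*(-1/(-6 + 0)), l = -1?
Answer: 5676*√10 ≈ 17949.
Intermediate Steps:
D = -22 (D = -132/((-6*(-1))) = -132/6 = -132*⅙ = -22)
b(q, T) = √(T² + q²)
(D*(-43))*((b(2, 6)*(-3))*l) = (-22*(-43))*((√(6² + 2²)*(-3))*(-1)) = 946*((√(36 + 4)*(-3))*(-1)) = 946*((√40*(-3))*(-1)) = 946*(((2*√10)*(-3))*(-1)) = 946*(-6*√10*(-1)) = 946*(6*√10) = 5676*√10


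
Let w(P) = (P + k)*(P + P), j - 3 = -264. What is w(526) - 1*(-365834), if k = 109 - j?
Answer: 1308426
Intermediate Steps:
j = -261 (j = 3 - 264 = -261)
k = 370 (k = 109 - 1*(-261) = 109 + 261 = 370)
w(P) = 2*P*(370 + P) (w(P) = (P + 370)*(P + P) = (370 + P)*(2*P) = 2*P*(370 + P))
w(526) - 1*(-365834) = 2*526*(370 + 526) - 1*(-365834) = 2*526*896 + 365834 = 942592 + 365834 = 1308426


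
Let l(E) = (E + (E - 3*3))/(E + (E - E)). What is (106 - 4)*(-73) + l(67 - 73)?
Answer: -14885/2 ≈ -7442.5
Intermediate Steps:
l(E) = (-9 + 2*E)/E (l(E) = (E + (E - 9))/(E + 0) = (E + (-9 + E))/E = (-9 + 2*E)/E)
(106 - 4)*(-73) + l(67 - 73) = (106 - 4)*(-73) + (2 - 9/(67 - 73)) = 102*(-73) + (2 - 9/(-6)) = -7446 + (2 - 9*(-⅙)) = -7446 + (2 + 3/2) = -7446 + 7/2 = -14885/2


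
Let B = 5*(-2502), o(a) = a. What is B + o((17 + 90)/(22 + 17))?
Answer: -487783/39 ≈ -12507.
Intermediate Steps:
B = -12510
B + o((17 + 90)/(22 + 17)) = -12510 + (17 + 90)/(22 + 17) = -12510 + 107/39 = -487783/39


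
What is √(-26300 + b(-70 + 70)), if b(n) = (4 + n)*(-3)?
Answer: 2*I*√6578 ≈ 162.21*I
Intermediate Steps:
b(n) = -12 - 3*n
√(-26300 + b(-70 + 70)) = √(-26300 + (-12 - 3*(-70 + 70))) = √(-26300 + (-12 - 3*0)) = √(-26300 + (-12 + 0)) = √(-26300 - 12) = √(-26312) = 2*I*√6578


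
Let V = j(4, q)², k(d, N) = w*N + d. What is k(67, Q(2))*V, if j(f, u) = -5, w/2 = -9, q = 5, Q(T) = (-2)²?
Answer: -125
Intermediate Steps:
Q(T) = 4
w = -18 (w = 2*(-9) = -18)
k(d, N) = d - 18*N (k(d, N) = -18*N + d = d - 18*N)
V = 25 (V = (-5)² = 25)
k(67, Q(2))*V = (67 - 18*4)*25 = (67 - 72)*25 = -5*25 = -125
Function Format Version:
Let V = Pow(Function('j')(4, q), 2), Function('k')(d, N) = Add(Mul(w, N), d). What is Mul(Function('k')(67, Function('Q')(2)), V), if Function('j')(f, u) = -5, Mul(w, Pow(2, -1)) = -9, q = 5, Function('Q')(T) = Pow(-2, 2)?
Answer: -125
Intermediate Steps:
Function('Q')(T) = 4
w = -18 (w = Mul(2, -9) = -18)
Function('k')(d, N) = Add(d, Mul(-18, N)) (Function('k')(d, N) = Add(Mul(-18, N), d) = Add(d, Mul(-18, N)))
V = 25 (V = Pow(-5, 2) = 25)
Mul(Function('k')(67, Function('Q')(2)), V) = Mul(Add(67, Mul(-18, 4)), 25) = Mul(Add(67, -72), 25) = Mul(-5, 25) = -125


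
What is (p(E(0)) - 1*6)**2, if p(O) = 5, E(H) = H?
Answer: 1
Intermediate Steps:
(p(E(0)) - 1*6)**2 = (5 - 1*6)**2 = (5 - 6)**2 = (-1)**2 = 1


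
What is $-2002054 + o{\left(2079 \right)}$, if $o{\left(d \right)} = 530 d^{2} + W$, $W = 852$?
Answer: $2288786528$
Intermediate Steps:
$o{\left(d \right)} = 852 + 530 d^{2}$ ($o{\left(d \right)} = 530 d^{2} + 852 = 852 + 530 d^{2}$)
$-2002054 + o{\left(2079 \right)} = -2002054 + \left(852 + 530 \cdot 2079^{2}\right) = -2002054 + \left(852 + 530 \cdot 4322241\right) = -2002054 + \left(852 + 2290787730\right) = -2002054 + 2290788582 = 2288786528$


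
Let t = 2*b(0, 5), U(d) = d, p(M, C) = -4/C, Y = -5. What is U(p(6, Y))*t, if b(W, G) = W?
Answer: 0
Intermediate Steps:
t = 0 (t = 2*0 = 0)
U(p(6, Y))*t = -4/(-5)*0 = -4*(-⅕)*0 = (⅘)*0 = 0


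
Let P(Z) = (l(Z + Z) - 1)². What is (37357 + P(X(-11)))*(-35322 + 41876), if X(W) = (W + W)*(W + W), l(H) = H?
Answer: 6373411084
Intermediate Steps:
X(W) = 4*W² (X(W) = (2*W)*(2*W) = 4*W²)
P(Z) = (-1 + 2*Z)² (P(Z) = ((Z + Z) - 1)² = (2*Z - 1)² = (-1 + 2*Z)²)
(37357 + P(X(-11)))*(-35322 + 41876) = (37357 + (-1 + 2*(4*(-11)²))²)*(-35322 + 41876) = (37357 + (-1 + 2*(4*121))²)*6554 = (37357 + (-1 + 2*484)²)*6554 = (37357 + (-1 + 968)²)*6554 = (37357 + 967²)*6554 = (37357 + 935089)*6554 = 972446*6554 = 6373411084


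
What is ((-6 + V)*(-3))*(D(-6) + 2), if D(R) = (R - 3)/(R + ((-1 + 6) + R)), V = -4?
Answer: 690/7 ≈ 98.571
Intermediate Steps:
D(R) = (-3 + R)/(5 + 2*R) (D(R) = (-3 + R)/(R + (5 + R)) = (-3 + R)/(5 + 2*R))
((-6 + V)*(-3))*(D(-6) + 2) = ((-6 - 4)*(-3))*((-3 - 6)/(5 + 2*(-6)) + 2) = (-10*(-3))*(-9/(5 - 12) + 2) = 30*(-9/(-7) + 2) = 30*(-⅐*(-9) + 2) = 30*(9/7 + 2) = 30*(23/7) = 690/7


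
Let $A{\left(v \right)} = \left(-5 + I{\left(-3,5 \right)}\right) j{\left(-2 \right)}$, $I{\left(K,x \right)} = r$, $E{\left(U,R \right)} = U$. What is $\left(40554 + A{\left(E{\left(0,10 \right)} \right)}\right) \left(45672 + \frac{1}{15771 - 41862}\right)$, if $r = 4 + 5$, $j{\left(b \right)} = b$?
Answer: $\frac{48315755010446}{26091} \approx 1.8518 \cdot 10^{9}$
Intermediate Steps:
$r = 9$
$I{\left(K,x \right)} = 9$
$A{\left(v \right)} = -8$ ($A{\left(v \right)} = \left(-5 + 9\right) \left(-2\right) = 4 \left(-2\right) = -8$)
$\left(40554 + A{\left(E{\left(0,10 \right)} \right)}\right) \left(45672 + \frac{1}{15771 - 41862}\right) = \left(40554 - 8\right) \left(45672 + \frac{1}{15771 - 41862}\right) = 40546 \left(45672 + \frac{1}{-26091}\right) = 40546 \left(45672 - \frac{1}{26091}\right) = 40546 \cdot \frac{1191628151}{26091} = \frac{48315755010446}{26091}$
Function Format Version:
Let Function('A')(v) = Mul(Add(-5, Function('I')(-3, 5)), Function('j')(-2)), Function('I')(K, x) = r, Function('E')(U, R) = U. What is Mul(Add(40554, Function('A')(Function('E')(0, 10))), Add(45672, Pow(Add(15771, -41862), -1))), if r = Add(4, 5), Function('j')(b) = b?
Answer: Rational(48315755010446, 26091) ≈ 1.8518e+9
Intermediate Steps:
r = 9
Function('I')(K, x) = 9
Function('A')(v) = -8 (Function('A')(v) = Mul(Add(-5, 9), -2) = Mul(4, -2) = -8)
Mul(Add(40554, Function('A')(Function('E')(0, 10))), Add(45672, Pow(Add(15771, -41862), -1))) = Mul(Add(40554, -8), Add(45672, Pow(Add(15771, -41862), -1))) = Mul(40546, Add(45672, Pow(-26091, -1))) = Mul(40546, Add(45672, Rational(-1, 26091))) = Mul(40546, Rational(1191628151, 26091)) = Rational(48315755010446, 26091)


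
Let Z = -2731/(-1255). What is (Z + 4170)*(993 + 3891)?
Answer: 25573019604/1255 ≈ 2.0377e+7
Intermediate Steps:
Z = 2731/1255 (Z = -2731*(-1/1255) = 2731/1255 ≈ 2.1761)
(Z + 4170)*(993 + 3891) = (2731/1255 + 4170)*(993 + 3891) = (5236081/1255)*4884 = 25573019604/1255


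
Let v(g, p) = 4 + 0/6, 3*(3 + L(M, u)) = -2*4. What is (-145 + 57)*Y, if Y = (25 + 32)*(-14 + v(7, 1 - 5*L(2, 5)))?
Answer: 50160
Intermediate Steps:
L(M, u) = -17/3 (L(M, u) = -3 + (-2*4)/3 = -3 + (⅓)*(-8) = -3 - 8/3 = -17/3)
v(g, p) = 4 (v(g, p) = 4 + 0*(⅙) = 4 + 0 = 4)
Y = -570 (Y = (25 + 32)*(-14 + 4) = 57*(-10) = -570)
(-145 + 57)*Y = (-145 + 57)*(-570) = -88*(-570) = 50160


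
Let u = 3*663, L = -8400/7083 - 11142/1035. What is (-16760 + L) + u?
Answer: -4013792983/271515 ≈ -14783.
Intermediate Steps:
L = -3244918/271515 (L = -8400*1/7083 - 11142*1/1035 = -2800/2361 - 1238/115 = -3244918/271515 ≈ -11.951)
u = 1989
(-16760 + L) + u = (-16760 - 3244918/271515) + 1989 = -4553836318/271515 + 1989 = -4013792983/271515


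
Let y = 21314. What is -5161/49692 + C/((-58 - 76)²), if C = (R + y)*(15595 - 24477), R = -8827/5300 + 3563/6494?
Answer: -20235404942928514933/1919394493415400 ≈ -10543.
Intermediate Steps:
R = -19219319/17209100 (R = -8827*1/5300 + 3563*(1/6494) = -8827/5300 + 3563/6494 = -19219319/17209100 ≈ -1.1168)
C = -1628850164617721/8604550 (C = (-19219319/17209100 + 21314)*(15595 - 24477) = (366775538081/17209100)*(-8882) = -1628850164617721/8604550 ≈ -1.8930e+8)
-5161/49692 + C/((-58 - 76)²) = -5161/49692 - 1628850164617721/(8604550*(-58 - 76)²) = -5161*1/49692 - 1628850164617721/(8604550*((-134)²)) = -5161/49692 - 1628850164617721/8604550/17956 = -5161/49692 - 1628850164617721/8604550*1/17956 = -5161/49692 - 1628850164617721/154503299800 = -20235404942928514933/1919394493415400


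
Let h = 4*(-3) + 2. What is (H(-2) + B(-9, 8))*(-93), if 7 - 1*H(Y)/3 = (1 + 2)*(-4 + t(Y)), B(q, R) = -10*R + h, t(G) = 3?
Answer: 5580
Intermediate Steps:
h = -10 (h = -12 + 2 = -10)
B(q, R) = -10 - 10*R (B(q, R) = -10*R - 10 = -10 - 10*R)
H(Y) = 30 (H(Y) = 21 - 3*(1 + 2)*(-4 + 3) = 21 - 9*(-1) = 21 - 3*(-3) = 21 + 9 = 30)
(H(-2) + B(-9, 8))*(-93) = (30 + (-10 - 10*8))*(-93) = (30 + (-10 - 80))*(-93) = (30 - 90)*(-93) = -60*(-93) = 5580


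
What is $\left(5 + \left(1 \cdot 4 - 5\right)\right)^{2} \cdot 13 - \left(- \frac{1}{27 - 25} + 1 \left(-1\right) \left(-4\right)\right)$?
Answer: $\frac{409}{2} \approx 204.5$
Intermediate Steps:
$\left(5 + \left(1 \cdot 4 - 5\right)\right)^{2} \cdot 13 - \left(- \frac{1}{27 - 25} + 1 \left(-1\right) \left(-4\right)\right) = \left(5 + \left(4 - 5\right)\right)^{2} \cdot 13 + \left(\frac{1}{2} - \left(-1\right) \left(-4\right)\right) = \left(5 - 1\right)^{2} \cdot 13 + \left(\frac{1}{2} - 4\right) = 4^{2} \cdot 13 + \left(\frac{1}{2} - 4\right) = 16 \cdot 13 - \frac{7}{2} = 208 - \frac{7}{2} = \frac{409}{2}$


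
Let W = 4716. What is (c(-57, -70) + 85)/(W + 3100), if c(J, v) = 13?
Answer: 49/3908 ≈ 0.012538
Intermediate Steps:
(c(-57, -70) + 85)/(W + 3100) = (13 + 85)/(4716 + 3100) = 98/7816 = 98*(1/7816) = 49/3908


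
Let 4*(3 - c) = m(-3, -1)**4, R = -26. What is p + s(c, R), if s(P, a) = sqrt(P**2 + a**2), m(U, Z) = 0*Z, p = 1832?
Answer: 1832 + sqrt(685) ≈ 1858.2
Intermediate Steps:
m(U, Z) = 0
c = 3 (c = 3 - 1/4*0**4 = 3 - 1/4*0 = 3 + 0 = 3)
p + s(c, R) = 1832 + sqrt(3**2 + (-26)**2) = 1832 + sqrt(9 + 676) = 1832 + sqrt(685)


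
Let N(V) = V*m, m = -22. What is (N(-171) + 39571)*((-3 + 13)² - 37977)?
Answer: -1641324041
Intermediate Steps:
N(V) = -22*V (N(V) = V*(-22) = -22*V)
(N(-171) + 39571)*((-3 + 13)² - 37977) = (-22*(-171) + 39571)*((-3 + 13)² - 37977) = (3762 + 39571)*(10² - 37977) = 43333*(100 - 37977) = 43333*(-37877) = -1641324041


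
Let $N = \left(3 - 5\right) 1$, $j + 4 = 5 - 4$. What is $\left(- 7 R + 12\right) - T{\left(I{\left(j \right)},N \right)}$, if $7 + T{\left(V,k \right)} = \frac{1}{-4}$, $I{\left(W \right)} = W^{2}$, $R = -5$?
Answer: $\frac{217}{4} \approx 54.25$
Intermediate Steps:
$j = -3$ ($j = -4 + \left(5 - 4\right) = -4 + 1 = -3$)
$N = -2$ ($N = \left(-2\right) 1 = -2$)
$T{\left(V,k \right)} = - \frac{29}{4}$ ($T{\left(V,k \right)} = -7 + \frac{1}{-4} = -7 - \frac{1}{4} = - \frac{29}{4}$)
$\left(- 7 R + 12\right) - T{\left(I{\left(j \right)},N \right)} = \left(\left(-7\right) \left(-5\right) + 12\right) - - \frac{29}{4} = \left(35 + 12\right) + \frac{29}{4} = 47 + \frac{29}{4} = \frac{217}{4}$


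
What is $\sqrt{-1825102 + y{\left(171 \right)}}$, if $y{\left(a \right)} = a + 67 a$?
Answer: $i \sqrt{1813474} \approx 1346.7 i$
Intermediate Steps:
$y{\left(a \right)} = 68 a$
$\sqrt{-1825102 + y{\left(171 \right)}} = \sqrt{-1825102 + 68 \cdot 171} = \sqrt{-1825102 + 11628} = \sqrt{-1813474} = i \sqrt{1813474}$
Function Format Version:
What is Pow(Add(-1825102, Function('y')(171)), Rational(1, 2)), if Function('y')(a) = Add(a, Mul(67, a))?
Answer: Mul(I, Pow(1813474, Rational(1, 2))) ≈ Mul(1346.7, I)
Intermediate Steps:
Function('y')(a) = Mul(68, a)
Pow(Add(-1825102, Function('y')(171)), Rational(1, 2)) = Pow(Add(-1825102, Mul(68, 171)), Rational(1, 2)) = Pow(Add(-1825102, 11628), Rational(1, 2)) = Pow(-1813474, Rational(1, 2)) = Mul(I, Pow(1813474, Rational(1, 2)))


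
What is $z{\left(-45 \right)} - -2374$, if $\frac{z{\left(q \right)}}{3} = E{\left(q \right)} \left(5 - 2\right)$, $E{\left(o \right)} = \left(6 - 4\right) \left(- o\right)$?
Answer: $3184$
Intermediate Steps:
$E{\left(o \right)} = - 2 o$ ($E{\left(o \right)} = 2 \left(- o\right) = - 2 o$)
$z{\left(q \right)} = - 18 q$ ($z{\left(q \right)} = 3 - 2 q \left(5 - 2\right) = 3 - 2 q 3 = 3 \left(- 6 q\right) = - 18 q$)
$z{\left(-45 \right)} - -2374 = \left(-18\right) \left(-45\right) - -2374 = 810 + 2374 = 3184$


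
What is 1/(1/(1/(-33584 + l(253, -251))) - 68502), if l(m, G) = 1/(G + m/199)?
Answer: -49696/5073266055 ≈ -9.7957e-6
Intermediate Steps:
l(m, G) = 1/(G + m/199) (l(m, G) = 1/(G + m*(1/199)) = 1/(G + m/199))
1/(1/(1/(-33584 + l(253, -251))) - 68502) = 1/(1/(1/(-33584 + 199/(253 + 199*(-251)))) - 68502) = 1/(1/(1/(-33584 + 199/(253 - 49949))) - 68502) = 1/(1/(1/(-33584 + 199/(-49696))) - 68502) = 1/(1/(1/(-33584 + 199*(-1/49696))) - 68502) = 1/(1/(1/(-33584 - 199/49696)) - 68502) = 1/(1/(1/(-1668990663/49696)) - 68502) = 1/(1/(-49696/1668990663) - 68502) = 1/(-1668990663/49696 - 68502) = 1/(-5073266055/49696) = -49696/5073266055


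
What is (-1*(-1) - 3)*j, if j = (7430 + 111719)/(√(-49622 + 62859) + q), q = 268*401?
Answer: -25609409464/11549357787 + 238298*√13237/11549357787 ≈ -2.2150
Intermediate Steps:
q = 107468
j = 119149/(107468 + √13237) (j = (7430 + 111719)/(√(-49622 + 62859) + 107468) = 119149/(√13237 + 107468) = 119149/(107468 + √13237) ≈ 1.1075)
(-1*(-1) - 3)*j = (-1*(-1) - 3)*(12804704732/11549357787 - 119149*√13237/11549357787) = (1 - 3)*(12804704732/11549357787 - 119149*√13237/11549357787) = -2*(12804704732/11549357787 - 119149*√13237/11549357787) = -25609409464/11549357787 + 238298*√13237/11549357787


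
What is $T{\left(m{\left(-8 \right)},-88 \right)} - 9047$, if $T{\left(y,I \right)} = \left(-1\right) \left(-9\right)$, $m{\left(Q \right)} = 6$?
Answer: $-9038$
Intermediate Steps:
$T{\left(y,I \right)} = 9$
$T{\left(m{\left(-8 \right)},-88 \right)} - 9047 = 9 - 9047 = -9038$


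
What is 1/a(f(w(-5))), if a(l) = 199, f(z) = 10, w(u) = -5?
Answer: 1/199 ≈ 0.0050251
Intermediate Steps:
1/a(f(w(-5))) = 1/199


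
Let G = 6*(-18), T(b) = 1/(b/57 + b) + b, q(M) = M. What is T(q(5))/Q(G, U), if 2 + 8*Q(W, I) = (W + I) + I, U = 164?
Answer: 3014/15805 ≈ 0.19070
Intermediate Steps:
T(b) = b + 57/(58*b) (T(b) = 1/(b*(1/57) + b) + b = 1/(b/57 + b) + b = 1/(58*b/57) + b = 57/(58*b) + b = b + 57/(58*b))
G = -108
Q(W, I) = -¼ + I/4 + W/8 (Q(W, I) = -¼ + ((W + I) + I)/8 = -¼ + ((I + W) + I)/8 = -¼ + (W + 2*I)/8 = -¼ + (I/4 + W/8) = -¼ + I/4 + W/8)
T(q(5))/Q(G, U) = (5 + (57/58)/5)/(-¼ + (¼)*164 + (⅛)*(-108)) = (5 + (57/58)*(⅕))/(-¼ + 41 - 27/2) = (5 + 57/290)/(109/4) = (1507/290)*(4/109) = 3014/15805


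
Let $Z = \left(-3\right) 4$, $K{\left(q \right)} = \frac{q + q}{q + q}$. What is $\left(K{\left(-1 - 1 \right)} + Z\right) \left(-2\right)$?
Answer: $22$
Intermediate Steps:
$K{\left(q \right)} = 1$ ($K{\left(q \right)} = \frac{2 q}{2 q} = 2 q \frac{1}{2 q} = 1$)
$Z = -12$
$\left(K{\left(-1 - 1 \right)} + Z\right) \left(-2\right) = \left(1 - 12\right) \left(-2\right) = \left(-11\right) \left(-2\right) = 22$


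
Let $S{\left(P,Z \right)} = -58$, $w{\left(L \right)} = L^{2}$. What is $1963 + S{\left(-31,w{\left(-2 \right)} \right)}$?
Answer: $1905$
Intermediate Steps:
$1963 + S{\left(-31,w{\left(-2 \right)} \right)} = 1963 - 58 = 1905$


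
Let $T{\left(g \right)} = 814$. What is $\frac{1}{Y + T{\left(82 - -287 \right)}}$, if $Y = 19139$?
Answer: $\frac{1}{19953} \approx 5.0118 \cdot 10^{-5}$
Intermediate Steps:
$\frac{1}{Y + T{\left(82 - -287 \right)}} = \frac{1}{19139 + 814} = \frac{1}{19953}$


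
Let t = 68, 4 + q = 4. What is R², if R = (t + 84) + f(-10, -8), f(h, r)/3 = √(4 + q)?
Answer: 24964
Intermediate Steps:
q = 0 (q = -4 + 4 = 0)
f(h, r) = 6 (f(h, r) = 3*√(4 + 0) = 3*√4 = 3*2 = 6)
R = 158 (R = (68 + 84) + 6 = 152 + 6 = 158)
R² = 158² = 24964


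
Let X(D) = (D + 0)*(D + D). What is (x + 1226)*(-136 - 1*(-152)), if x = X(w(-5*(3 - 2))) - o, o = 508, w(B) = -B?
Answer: 12288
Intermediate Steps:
X(D) = 2*D² (X(D) = D*(2*D) = 2*D²)
x = -458 (x = 2*(-(-5)*(3 - 2))² - 1*508 = 2*(-(-5))² - 508 = 2*(-1*(-5))² - 508 = 2*5² - 508 = 2*25 - 508 = 50 - 508 = -458)
(x + 1226)*(-136 - 1*(-152)) = (-458 + 1226)*(-136 - 1*(-152)) = 768*(-136 + 152) = 768*16 = 12288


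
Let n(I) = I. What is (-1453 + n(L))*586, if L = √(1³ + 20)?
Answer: -851458 + 586*√21 ≈ -8.4877e+5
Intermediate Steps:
L = √21 (L = √(1 + 20) = √21 ≈ 4.5826)
(-1453 + n(L))*586 = (-1453 + √21)*586 = -851458 + 586*√21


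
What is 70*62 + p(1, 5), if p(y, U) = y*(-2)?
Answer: 4338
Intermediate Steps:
p(y, U) = -2*y
70*62 + p(1, 5) = 70*62 - 2*1 = 4340 - 2 = 4338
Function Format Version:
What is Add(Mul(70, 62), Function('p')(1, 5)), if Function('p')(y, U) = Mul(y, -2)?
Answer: 4338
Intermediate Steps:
Function('p')(y, U) = Mul(-2, y)
Add(Mul(70, 62), Function('p')(1, 5)) = Add(Mul(70, 62), Mul(-2, 1)) = Add(4340, -2) = 4338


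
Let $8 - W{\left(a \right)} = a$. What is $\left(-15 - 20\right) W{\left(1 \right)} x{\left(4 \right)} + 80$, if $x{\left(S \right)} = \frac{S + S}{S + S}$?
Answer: $-165$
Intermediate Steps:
$W{\left(a \right)} = 8 - a$
$x{\left(S \right)} = 1$ ($x{\left(S \right)} = \frac{2 S}{2 S} = 2 S \frac{1}{2 S} = 1$)
$\left(-15 - 20\right) W{\left(1 \right)} x{\left(4 \right)} + 80 = \left(-15 - 20\right) \left(8 - 1\right) 1 + 80 = - 35 \left(8 - 1\right) 1 + 80 = - 35 \cdot 7 \cdot 1 + 80 = \left(-35\right) 7 + 80 = -245 + 80 = -165$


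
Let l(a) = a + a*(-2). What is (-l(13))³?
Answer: 2197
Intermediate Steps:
l(a) = -a (l(a) = a - 2*a = -a)
(-l(13))³ = (-(-1)*13)³ = (-1*(-13))³ = 13³ = 2197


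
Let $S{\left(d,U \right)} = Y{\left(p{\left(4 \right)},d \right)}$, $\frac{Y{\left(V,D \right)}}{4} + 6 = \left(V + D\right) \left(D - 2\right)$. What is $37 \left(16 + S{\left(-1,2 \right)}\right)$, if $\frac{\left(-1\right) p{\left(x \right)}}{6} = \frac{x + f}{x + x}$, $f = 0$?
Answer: $1480$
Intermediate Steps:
$p{\left(x \right)} = -3$ ($p{\left(x \right)} = - 6 \frac{x + 0}{x + x} = - 6 \frac{x}{2 x} = - 6 x \frac{1}{2 x} = \left(-6\right) \frac{1}{2} = -3$)
$Y{\left(V,D \right)} = -24 + 4 \left(-2 + D\right) \left(D + V\right)$ ($Y{\left(V,D \right)} = -24 + 4 \left(V + D\right) \left(D - 2\right) = -24 + 4 \left(D + V\right) \left(-2 + D\right) = -24 + 4 \left(-2 + D\right) \left(D + V\right)$)
$S{\left(d,U \right)} = - 20 d + 4 d^{2}$ ($S{\left(d,U \right)} = -24 - 8 d - -24 + 4 d^{2} + 4 d \left(-3\right) = -24 - 8 d + 24 + 4 d^{2} - 12 d = - 20 d + 4 d^{2}$)
$37 \left(16 + S{\left(-1,2 \right)}\right) = 37 \left(16 + 4 \left(-1\right) \left(-5 - 1\right)\right) = 37 \left(16 + 4 \left(-1\right) \left(-6\right)\right) = 37 \left(16 + 24\right) = 37 \cdot 40 = 1480$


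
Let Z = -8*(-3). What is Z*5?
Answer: 120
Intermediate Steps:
Z = 24
Z*5 = 24*5 = 120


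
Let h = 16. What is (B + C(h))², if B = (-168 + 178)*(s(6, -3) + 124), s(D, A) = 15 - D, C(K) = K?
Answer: 1811716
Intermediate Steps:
B = 1330 (B = (-168 + 178)*((15 - 1*6) + 124) = 10*((15 - 6) + 124) = 10*(9 + 124) = 10*133 = 1330)
(B + C(h))² = (1330 + 16)² = 1346² = 1811716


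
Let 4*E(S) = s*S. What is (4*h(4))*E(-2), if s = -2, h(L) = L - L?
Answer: 0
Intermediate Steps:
h(L) = 0
E(S) = -S/2 (E(S) = (-2*S)/4 = -S/2)
(4*h(4))*E(-2) = (4*0)*(-1/2*(-2)) = 0*1 = 0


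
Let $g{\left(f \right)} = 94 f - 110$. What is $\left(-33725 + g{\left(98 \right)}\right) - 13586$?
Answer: $-38209$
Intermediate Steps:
$g{\left(f \right)} = -110 + 94 f$
$\left(-33725 + g{\left(98 \right)}\right) - 13586 = \left(-33725 + \left(-110 + 94 \cdot 98\right)\right) - 13586 = \left(-33725 + \left(-110 + 9212\right)\right) - 13586 = \left(-33725 + 9102\right) - 13586 = -24623 - 13586 = -38209$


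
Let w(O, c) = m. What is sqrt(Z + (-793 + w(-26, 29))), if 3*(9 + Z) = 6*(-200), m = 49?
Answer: I*sqrt(1153) ≈ 33.956*I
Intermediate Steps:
w(O, c) = 49
Z = -409 (Z = -9 + (6*(-200))/3 = -9 + (1/3)*(-1200) = -9 - 400 = -409)
sqrt(Z + (-793 + w(-26, 29))) = sqrt(-409 + (-793 + 49)) = sqrt(-409 - 744) = sqrt(-1153) = I*sqrt(1153)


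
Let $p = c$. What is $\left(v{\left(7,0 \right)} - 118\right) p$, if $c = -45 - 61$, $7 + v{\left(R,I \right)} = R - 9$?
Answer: $13462$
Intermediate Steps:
$v{\left(R,I \right)} = -16 + R$ ($v{\left(R,I \right)} = -7 + \left(R - 9\right) = -7 + \left(-9 + R\right) = -16 + R$)
$c = -106$
$p = -106$
$\left(v{\left(7,0 \right)} - 118\right) p = \left(\left(-16 + 7\right) - 118\right) \left(-106\right) = \left(-9 - 118\right) \left(-106\right) = \left(-127\right) \left(-106\right) = 13462$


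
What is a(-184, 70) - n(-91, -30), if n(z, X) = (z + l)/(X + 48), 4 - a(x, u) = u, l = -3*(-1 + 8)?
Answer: -538/9 ≈ -59.778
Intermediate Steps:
l = -21 (l = -3*7 = -21)
a(x, u) = 4 - u
n(z, X) = (-21 + z)/(48 + X) (n(z, X) = (z - 21)/(X + 48) = (-21 + z)/(48 + X))
a(-184, 70) - n(-91, -30) = (4 - 1*70) - (-21 - 91)/(48 - 30) = (4 - 70) - (-112)/18 = -66 - (-112)/18 = -66 - 1*(-56/9) = -66 + 56/9 = -538/9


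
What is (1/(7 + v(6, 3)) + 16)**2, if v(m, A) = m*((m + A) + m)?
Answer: 2411809/9409 ≈ 256.33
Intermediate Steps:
v(m, A) = m*(A + 2*m) (v(m, A) = m*((A + m) + m) = m*(A + 2*m))
(1/(7 + v(6, 3)) + 16)**2 = (1/(7 + 6*(3 + 2*6)) + 16)**2 = (1/(7 + 6*(3 + 12)) + 16)**2 = (1/(7 + 6*15) + 16)**2 = (1/(7 + 90) + 16)**2 = (1/97 + 16)**2 = (1553/97)**2 = 2411809/9409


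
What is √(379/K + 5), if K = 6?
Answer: √2454/6 ≈ 8.2563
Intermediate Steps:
√(379/K + 5) = √(379/6 + 5) = √(409/6) = √2454/6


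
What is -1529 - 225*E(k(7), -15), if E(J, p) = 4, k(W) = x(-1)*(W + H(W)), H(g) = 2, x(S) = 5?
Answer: -2429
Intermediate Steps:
k(W) = 10 + 5*W (k(W) = 5*(W + 2) = 5*(2 + W) = 10 + 5*W)
-1529 - 225*E(k(7), -15) = -1529 - 225*4 = -1529 - 900 = -2429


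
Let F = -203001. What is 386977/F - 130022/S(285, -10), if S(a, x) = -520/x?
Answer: -13207359413/5278026 ≈ -2502.3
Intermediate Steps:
386977/F - 130022/S(285, -10) = 386977/(-203001) - 130022/((-520/(-10))) = 386977*(-1/203001) - 130022/((-520*(-⅒))) = -386977/203001 - 130022/52 = -386977/203001 - 130022*1/52 = -386977/203001 - 65011/26 = -13207359413/5278026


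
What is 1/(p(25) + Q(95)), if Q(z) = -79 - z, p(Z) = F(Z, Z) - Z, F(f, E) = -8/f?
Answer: -25/4983 ≈ -0.0050171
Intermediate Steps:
p(Z) = -Z - 8/Z (p(Z) = -8/Z - Z = -Z - 8/Z)
1/(p(25) + Q(95)) = 1/((-1*25 - 8/25) + (-79 - 1*95)) = 1/((-25 - 8*1/25) + (-79 - 95)) = 1/((-25 - 8/25) - 174) = 1/(-633/25 - 174) = 1/(-4983/25) = -25/4983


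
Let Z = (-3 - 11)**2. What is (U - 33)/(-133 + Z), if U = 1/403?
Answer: -13298/25389 ≈ -0.52377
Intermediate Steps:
U = 1/403 ≈ 0.0024814
Z = 196 (Z = (-14)**2 = 196)
(U - 33)/(-133 + Z) = (1/403 - 33)/(-133 + 196) = -13298/403/63 = -13298/403*1/63 = -13298/25389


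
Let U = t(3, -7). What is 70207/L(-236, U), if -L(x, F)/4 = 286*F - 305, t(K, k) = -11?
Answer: 70207/13804 ≈ 5.0860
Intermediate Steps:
U = -11
L(x, F) = 1220 - 1144*F (L(x, F) = -4*(286*F - 305) = -4*(-305 + 286*F) = 1220 - 1144*F)
70207/L(-236, U) = 70207/(1220 - 1144*(-11)) = 70207/(1220 + 12584) = 70207/13804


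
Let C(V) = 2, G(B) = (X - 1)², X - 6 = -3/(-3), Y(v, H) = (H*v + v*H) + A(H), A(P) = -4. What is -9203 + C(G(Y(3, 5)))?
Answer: -9201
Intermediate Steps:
Y(v, H) = -4 + 2*H*v (Y(v, H) = (H*v + v*H) - 4 = (H*v + H*v) - 4 = 2*H*v - 4 = -4 + 2*H*v)
X = 7 (X = 6 - 3/(-3) = 6 - 3*(-⅓) = 6 + 1 = 7)
G(B) = 36 (G(B) = (7 - 1)² = 6² = 36)
-9203 + C(G(Y(3, 5))) = -9203 + 2 = -9201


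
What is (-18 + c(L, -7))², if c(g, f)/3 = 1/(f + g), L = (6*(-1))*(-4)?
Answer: 91809/289 ≈ 317.68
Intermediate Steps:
L = 24 (L = -6*(-4) = 24)
c(g, f) = 3/(f + g)
(-18 + c(L, -7))² = (-18 + 3/(-7 + 24))² = (-18 + 3/17)² = (-303/17)² = 91809/289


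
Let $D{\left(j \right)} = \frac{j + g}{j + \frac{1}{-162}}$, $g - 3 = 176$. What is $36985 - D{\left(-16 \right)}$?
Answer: $\frac{95928511}{2593} \approx 36995.0$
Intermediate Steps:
$g = 179$ ($g = 3 + 176 = 179$)
$D{\left(j \right)} = \frac{179 + j}{- \frac{1}{162} + j}$ ($D{\left(j \right)} = \frac{j + 179}{j + \frac{1}{-162}} = \frac{179 + j}{j - \frac{1}{162}} = \frac{179 + j}{- \frac{1}{162} + j}$)
$36985 - D{\left(-16 \right)} = 36985 - \frac{162 \left(179 - 16\right)}{-1 + 162 \left(-16\right)} = 36985 - 162 \frac{1}{-1 - 2592} \cdot 163 = 36985 - 162 \frac{1}{-2593} \cdot 163 = 36985 - 162 \left(- \frac{1}{2593}\right) 163 = 36985 - - \frac{26406}{2593} = 36985 + \frac{26406}{2593} = \frac{95928511}{2593}$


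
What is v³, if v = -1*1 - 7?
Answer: -512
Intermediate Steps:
v = -8 (v = -1 - 7 = -8)
v³ = (-8)³ = -512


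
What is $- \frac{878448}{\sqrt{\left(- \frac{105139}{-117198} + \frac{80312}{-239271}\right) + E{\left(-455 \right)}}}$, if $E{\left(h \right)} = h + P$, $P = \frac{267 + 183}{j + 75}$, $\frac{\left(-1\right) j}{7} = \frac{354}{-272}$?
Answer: $\frac{2635344 i \sqrt{7043012804377766292373610386}}{5335393144709429} \approx 41452.0 i$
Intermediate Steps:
$j = \frac{1239}{136}$ ($j = - 7 \frac{354}{-272} = - 7 \cdot 354 \left(- \frac{1}{272}\right) = \left(-7\right) \left(- \frac{177}{136}\right) = \frac{1239}{136} \approx 9.1103$)
$P = \frac{6800}{1271}$ ($P = \frac{267 + 183}{\frac{1239}{136} + 75} = \frac{450}{\frac{11439}{136}} = 450 \cdot \frac{136}{11439} = \frac{6800}{1271} \approx 5.3501$)
$E{\left(h \right)} = \frac{6800}{1271} + h$ ($E{\left(h \right)} = h + \frac{6800}{1271} = \frac{6800}{1271} + h$)
$- \frac{878448}{\sqrt{\left(- \frac{105139}{-117198} + \frac{80312}{-239271}\right) + E{\left(-455 \right)}}} = - \frac{878448}{\sqrt{\left(- \frac{105139}{-117198} + \frac{80312}{-239271}\right) + \left(\frac{6800}{1271} - 455\right)}} = - \frac{878448}{\sqrt{\left(\left(-105139\right) \left(- \frac{1}{117198}\right) + 80312 \left(- \frac{1}{239271}\right)\right) - \frac{571505}{1271}}} = - \frac{878448}{\sqrt{\left(\frac{105139}{117198} - \frac{80312}{239271}\right) - \frac{571505}{1271}}} = - \frac{878448}{\sqrt{\frac{5248102631}{9347360886} - \frac{571505}{1271}}} = - \frac{878448}{\sqrt{- \frac{5335393144709429}{11880495686106}}} = - \frac{878448}{\frac{1}{3960165228702} i \sqrt{7043012804377766292373610386}} = - 878448 \left(- \frac{3 i \sqrt{7043012804377766292373610386}}{5335393144709429}\right) = \frac{2635344 i \sqrt{7043012804377766292373610386}}{5335393144709429}$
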